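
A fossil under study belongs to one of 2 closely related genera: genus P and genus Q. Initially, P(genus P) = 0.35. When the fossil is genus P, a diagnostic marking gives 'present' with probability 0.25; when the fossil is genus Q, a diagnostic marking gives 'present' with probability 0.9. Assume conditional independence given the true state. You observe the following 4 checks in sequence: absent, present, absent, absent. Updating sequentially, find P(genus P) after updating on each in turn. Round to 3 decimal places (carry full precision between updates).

0.984

After 'absent': P(genus P) = 0.75·0.3500 / (0.75·0.3500 + 0.1·0.6500) ≈ 0.8015
After 'present': P(genus P) = 0.25·0.8015 / (0.25·0.8015 + 0.9·0.1985) ≈ 0.5287
After 'absent': P(genus P) = 0.75·0.5287 / (0.75·0.5287 + 0.1·0.4713) ≈ 0.8938
After 'absent': P(genus P) = 0.75·0.8938 / (0.75·0.8938 + 0.1·0.1062) ≈ 0.9844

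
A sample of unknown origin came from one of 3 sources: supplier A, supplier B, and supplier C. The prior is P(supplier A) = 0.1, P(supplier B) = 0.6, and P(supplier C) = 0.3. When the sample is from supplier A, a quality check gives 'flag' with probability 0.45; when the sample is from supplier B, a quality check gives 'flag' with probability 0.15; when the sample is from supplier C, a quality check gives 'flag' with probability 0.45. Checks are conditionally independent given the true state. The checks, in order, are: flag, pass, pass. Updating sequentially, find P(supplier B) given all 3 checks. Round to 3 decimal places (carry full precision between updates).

Apply Bayes' rule sequentially, carrying P(supplier B) forward.
After 'flag': normaliser = 0.45·0.1000 + 0.15·0.6000 + 0.45·0.3000; P(supplier A) ≈ 0.1667, P(supplier B) ≈ 0.3333, P(supplier C) ≈ 0.5000
After 'pass': normaliser = 0.55·0.1667 + 0.85·0.3333 + 0.55·0.5000; P(supplier A) ≈ 0.1410, P(supplier B) ≈ 0.4359, P(supplier C) ≈ 0.4231
After 'pass': normaliser = 0.55·0.1410 + 0.85·0.4359 + 0.55·0.4231; P(supplier A) ≈ 0.1139, P(supplier B) ≈ 0.5443, P(supplier C) ≈ 0.3418

0.544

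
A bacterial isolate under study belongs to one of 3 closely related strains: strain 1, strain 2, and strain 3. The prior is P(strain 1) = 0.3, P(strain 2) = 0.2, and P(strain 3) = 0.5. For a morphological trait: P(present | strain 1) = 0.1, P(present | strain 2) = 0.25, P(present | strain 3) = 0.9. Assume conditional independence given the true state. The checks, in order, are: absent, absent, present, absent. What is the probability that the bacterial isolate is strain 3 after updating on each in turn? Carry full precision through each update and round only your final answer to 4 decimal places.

0.0104

After 'absent': normaliser = 0.9·0.3000 + 0.75·0.2000 + 0.1·0.5000; P(strain 1) ≈ 0.5745, P(strain 2) ≈ 0.3191, P(strain 3) ≈ 0.1064
After 'absent': normaliser = 0.9·0.5745 + 0.75·0.3191 + 0.1·0.1064; P(strain 1) ≈ 0.6741, P(strain 2) ≈ 0.3121, P(strain 3) ≈ 0.0139
After 'present': normaliser = 0.1·0.6741 + 0.25·0.3121 + 0.9·0.0139; P(strain 1) ≈ 0.4269, P(strain 2) ≈ 0.4941, P(strain 3) ≈ 0.0791
After 'absent': normaliser = 0.9·0.4269 + 0.75·0.4941 + 0.1·0.0791; P(strain 1) ≈ 0.5038, P(strain 2) ≈ 0.4859, P(strain 3) ≈ 0.0104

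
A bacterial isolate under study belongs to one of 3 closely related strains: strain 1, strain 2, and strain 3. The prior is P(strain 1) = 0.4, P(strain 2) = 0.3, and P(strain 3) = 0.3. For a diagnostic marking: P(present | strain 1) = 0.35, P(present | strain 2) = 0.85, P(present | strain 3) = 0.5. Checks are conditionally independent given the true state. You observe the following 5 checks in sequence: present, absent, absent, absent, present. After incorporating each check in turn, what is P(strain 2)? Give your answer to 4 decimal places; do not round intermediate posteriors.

0.0310

Each posterior becomes the prior for the next update.
After 'present': normaliser = 0.35·0.4000 + 0.85·0.3000 + 0.5·0.3000; P(strain 1) ≈ 0.2569, P(strain 2) ≈ 0.4679, P(strain 3) ≈ 0.2752
After 'absent': normaliser = 0.65·0.2569 + 0.15·0.4679 + 0.5·0.2752; P(strain 1) ≈ 0.4455, P(strain 2) ≈ 0.1873, P(strain 3) ≈ 0.3672
After 'absent': normaliser = 0.65·0.4455 + 0.15·0.1873 + 0.5·0.3672; P(strain 1) ≈ 0.5777, P(strain 2) ≈ 0.0560, P(strain 3) ≈ 0.3663
After 'absent': normaliser = 0.65·0.5777 + 0.15·0.0560 + 0.5·0.3663; P(strain 1) ≈ 0.6622, P(strain 2) ≈ 0.0148, P(strain 3) ≈ 0.3230
After 'present': normaliser = 0.35·0.6622 + 0.85·0.0148 + 0.5·0.3230; P(strain 1) ≈ 0.5711, P(strain 2) ≈ 0.0310, P(strain 3) ≈ 0.3979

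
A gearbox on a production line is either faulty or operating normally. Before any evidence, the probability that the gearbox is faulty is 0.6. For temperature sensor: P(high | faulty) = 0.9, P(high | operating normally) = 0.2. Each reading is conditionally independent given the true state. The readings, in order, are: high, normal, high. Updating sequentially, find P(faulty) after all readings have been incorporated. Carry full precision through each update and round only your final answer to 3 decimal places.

0.792

Apply Bayes' rule sequentially, carrying P(faulty) forward.
After 'high': P(faulty) = 0.9·0.6000 / (0.9·0.6000 + 0.2·0.4000) ≈ 0.8710
After 'normal': P(faulty) = 0.1·0.8710 / (0.1·0.8710 + 0.8·0.1290) ≈ 0.4576
After 'high': P(faulty) = 0.9·0.4576 / (0.9·0.4576 + 0.2·0.5424) ≈ 0.7915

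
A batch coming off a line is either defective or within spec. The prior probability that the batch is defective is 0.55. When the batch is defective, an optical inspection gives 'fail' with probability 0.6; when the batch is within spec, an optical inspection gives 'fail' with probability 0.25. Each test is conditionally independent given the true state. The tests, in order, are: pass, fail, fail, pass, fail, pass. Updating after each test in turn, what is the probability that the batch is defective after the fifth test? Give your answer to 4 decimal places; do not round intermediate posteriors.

After 'pass': P(defective) = 0.4·0.5500 / (0.4·0.5500 + 0.75·0.4500) ≈ 0.3946
After 'fail': P(defective) = 0.6·0.3946 / (0.6·0.3946 + 0.25·0.6054) ≈ 0.6101
After 'fail': P(defective) = 0.6·0.6101 / (0.6·0.6101 + 0.25·0.3899) ≈ 0.7897
After 'pass': P(defective) = 0.4·0.7897 / (0.4·0.7897 + 0.75·0.2103) ≈ 0.6669
After 'fail': P(defective) = 0.6·0.6669 / (0.6·0.6669 + 0.25·0.3331) ≈ 0.8278

0.8278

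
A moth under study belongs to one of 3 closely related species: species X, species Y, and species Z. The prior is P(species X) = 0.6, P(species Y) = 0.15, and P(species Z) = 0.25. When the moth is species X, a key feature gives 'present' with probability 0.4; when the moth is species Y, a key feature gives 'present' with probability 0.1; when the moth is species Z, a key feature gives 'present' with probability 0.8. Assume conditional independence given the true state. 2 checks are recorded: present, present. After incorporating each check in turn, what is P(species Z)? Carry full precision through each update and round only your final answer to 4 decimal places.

After 'present': normaliser = 0.4·0.6000 + 0.1·0.1500 + 0.8·0.2500; P(species X) ≈ 0.5275, P(species Y) ≈ 0.0330, P(species Z) ≈ 0.4396
After 'present': normaliser = 0.4·0.5275 + 0.1·0.0330 + 0.8·0.4396; P(species X) ≈ 0.3728, P(species Y) ≈ 0.0058, P(species Z) ≈ 0.6214

0.6214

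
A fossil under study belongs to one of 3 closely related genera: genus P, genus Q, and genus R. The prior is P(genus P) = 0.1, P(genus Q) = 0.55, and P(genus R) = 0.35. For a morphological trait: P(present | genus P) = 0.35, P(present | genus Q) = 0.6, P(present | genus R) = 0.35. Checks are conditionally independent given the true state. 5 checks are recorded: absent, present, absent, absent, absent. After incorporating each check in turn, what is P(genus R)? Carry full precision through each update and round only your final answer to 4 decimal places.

0.5981

Each posterior becomes the prior for the next update.
After 'absent': normaliser = 0.65·0.1000 + 0.4·0.5500 + 0.65·0.3500; P(genus P) ≈ 0.1268, P(genus Q) ≈ 0.4293, P(genus R) ≈ 0.4439
After 'present': normaliser = 0.35·0.1268 + 0.6·0.4293 + 0.35·0.4439; P(genus P) ≈ 0.0971, P(genus Q) ≈ 0.5632, P(genus R) ≈ 0.3397
After 'absent': normaliser = 0.65·0.0971 + 0.4·0.5632 + 0.65·0.3397; P(genus P) ≈ 0.1239, P(genus Q) ≈ 0.4424, P(genus R) ≈ 0.4337
After 'absent': normaliser = 0.65·0.1239 + 0.4·0.4424 + 0.65·0.4337; P(genus P) ≈ 0.1493, P(genus Q) ≈ 0.3281, P(genus R) ≈ 0.5226
After 'absent': normaliser = 0.65·0.1493 + 0.4·0.3281 + 0.65·0.5226; P(genus P) ≈ 0.1709, P(genus Q) ≈ 0.2311, P(genus R) ≈ 0.5981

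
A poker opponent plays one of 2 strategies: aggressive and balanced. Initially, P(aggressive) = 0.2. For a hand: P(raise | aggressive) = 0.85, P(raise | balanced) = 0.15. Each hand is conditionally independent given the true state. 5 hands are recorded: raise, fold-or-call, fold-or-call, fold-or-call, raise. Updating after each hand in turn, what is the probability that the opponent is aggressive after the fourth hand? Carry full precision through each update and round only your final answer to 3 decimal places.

After 'raise': P(aggressive) = 0.85·0.2000 / (0.85·0.2000 + 0.15·0.8000) ≈ 0.5862
After 'fold-or-call': P(aggressive) = 0.15·0.5862 / (0.15·0.5862 + 0.85·0.4138) ≈ 0.2000
After 'fold-or-call': P(aggressive) = 0.15·0.2000 / (0.15·0.2000 + 0.85·0.8000) ≈ 0.0423
After 'fold-or-call': P(aggressive) = 0.15·0.0423 / (0.15·0.0423 + 0.85·0.9577) ≈ 0.0077

0.008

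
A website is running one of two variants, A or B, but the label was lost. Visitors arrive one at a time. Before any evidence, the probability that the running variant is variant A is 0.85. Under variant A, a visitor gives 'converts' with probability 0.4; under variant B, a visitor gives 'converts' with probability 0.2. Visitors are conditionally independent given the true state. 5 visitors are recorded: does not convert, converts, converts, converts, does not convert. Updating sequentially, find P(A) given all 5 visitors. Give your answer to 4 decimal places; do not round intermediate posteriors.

Each posterior becomes the prior for the next update.
After 'does not convert': P(A) = 0.6·0.8500 / (0.6·0.8500 + 0.8·0.1500) ≈ 0.8095
After 'converts': P(A) = 0.4·0.8095 / (0.4·0.8095 + 0.2·0.1905) ≈ 0.8947
After 'converts': P(A) = 0.4·0.8947 / (0.4·0.8947 + 0.2·0.1053) ≈ 0.9444
After 'converts': P(A) = 0.4·0.9444 / (0.4·0.9444 + 0.2·0.0556) ≈ 0.9714
After 'does not convert': P(A) = 0.6·0.9714 / (0.6·0.9714 + 0.8·0.0286) ≈ 0.9623

0.9623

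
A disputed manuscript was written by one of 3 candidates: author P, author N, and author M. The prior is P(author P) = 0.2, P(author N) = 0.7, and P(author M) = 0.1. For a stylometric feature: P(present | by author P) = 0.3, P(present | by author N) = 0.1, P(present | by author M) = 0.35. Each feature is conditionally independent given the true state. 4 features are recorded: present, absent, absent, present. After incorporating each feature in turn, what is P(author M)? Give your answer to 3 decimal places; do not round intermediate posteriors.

Each posterior becomes the prior for the next update.
After 'present': normaliser = 0.3·0.2000 + 0.1·0.7000 + 0.35·0.1000; P(author P) ≈ 0.3636, P(author N) ≈ 0.4242, P(author M) ≈ 0.2121
After 'absent': normaliser = 0.7·0.3636 + 0.9·0.4242 + 0.65·0.2121; P(author P) ≈ 0.3288, P(author N) ≈ 0.4932, P(author M) ≈ 0.1781
After 'absent': normaliser = 0.7·0.3288 + 0.9·0.4932 + 0.65·0.1781; P(author P) ≈ 0.2914, P(author N) ≈ 0.5620, P(author M) ≈ 0.1466
After 'present': normaliser = 0.3·0.2914 + 0.1·0.5620 + 0.35·0.1466; P(author P) ≈ 0.4485, P(author N) ≈ 0.2883, P(author M) ≈ 0.2632

0.263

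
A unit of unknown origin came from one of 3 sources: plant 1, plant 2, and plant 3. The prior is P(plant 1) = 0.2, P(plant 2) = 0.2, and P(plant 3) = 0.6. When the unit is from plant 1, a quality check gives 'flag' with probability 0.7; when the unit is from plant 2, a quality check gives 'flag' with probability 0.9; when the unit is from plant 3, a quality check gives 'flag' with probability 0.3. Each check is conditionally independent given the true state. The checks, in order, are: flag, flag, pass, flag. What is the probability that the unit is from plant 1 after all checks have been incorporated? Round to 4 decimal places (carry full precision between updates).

0.4426

After 'flag': normaliser = 0.7·0.2000 + 0.9·0.2000 + 0.3·0.6000; P(plant 1) ≈ 0.2800, P(plant 2) ≈ 0.3600, P(plant 3) ≈ 0.3600
After 'flag': normaliser = 0.7·0.2800 + 0.9·0.3600 + 0.3·0.3600; P(plant 1) ≈ 0.3121, P(plant 2) ≈ 0.5159, P(plant 3) ≈ 0.1720
After 'pass': normaliser = 0.3·0.3121 + 0.1·0.5159 + 0.7·0.1720; P(plant 1) ≈ 0.3525, P(plant 2) ≈ 0.1942, P(plant 3) ≈ 0.4532
After 'flag': normaliser = 0.7·0.3525 + 0.9·0.1942 + 0.3·0.4532; P(plant 1) ≈ 0.4426, P(plant 2) ≈ 0.3135, P(plant 3) ≈ 0.2439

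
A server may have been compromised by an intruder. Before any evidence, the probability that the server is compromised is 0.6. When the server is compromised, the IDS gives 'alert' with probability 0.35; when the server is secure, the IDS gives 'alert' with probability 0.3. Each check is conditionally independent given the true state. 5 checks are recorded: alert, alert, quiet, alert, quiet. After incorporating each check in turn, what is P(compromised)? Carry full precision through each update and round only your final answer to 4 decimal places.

0.6725

After 'alert': P(compromised) = 0.35·0.6000 / (0.35·0.6000 + 0.3·0.4000) ≈ 0.6364
After 'alert': P(compromised) = 0.35·0.6364 / (0.35·0.6364 + 0.3·0.3636) ≈ 0.6712
After 'quiet': P(compromised) = 0.65·0.6712 / (0.65·0.6712 + 0.7·0.3288) ≈ 0.6547
After 'alert': P(compromised) = 0.35·0.6547 / (0.35·0.6547 + 0.3·0.3453) ≈ 0.6886
After 'quiet': P(compromised) = 0.65·0.6886 / (0.65·0.6886 + 0.7·0.3114) ≈ 0.6725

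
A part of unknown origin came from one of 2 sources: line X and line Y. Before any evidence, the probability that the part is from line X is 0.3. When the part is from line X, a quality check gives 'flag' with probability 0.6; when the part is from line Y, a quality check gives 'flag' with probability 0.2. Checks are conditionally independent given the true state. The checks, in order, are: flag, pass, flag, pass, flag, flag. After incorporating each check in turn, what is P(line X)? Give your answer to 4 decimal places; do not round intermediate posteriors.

0.8967

After 'flag': P(line X) = 0.6·0.3000 / (0.6·0.3000 + 0.2·0.7000) ≈ 0.5625
After 'pass': P(line X) = 0.4·0.5625 / (0.4·0.5625 + 0.8·0.4375) ≈ 0.3913
After 'flag': P(line X) = 0.6·0.3913 / (0.6·0.3913 + 0.2·0.6087) ≈ 0.6585
After 'pass': P(line X) = 0.4·0.6585 / (0.4·0.6585 + 0.8·0.3415) ≈ 0.4909
After 'flag': P(line X) = 0.6·0.4909 / (0.6·0.4909 + 0.2·0.5091) ≈ 0.7431
After 'flag': P(line X) = 0.6·0.7431 / (0.6·0.7431 + 0.2·0.2569) ≈ 0.8967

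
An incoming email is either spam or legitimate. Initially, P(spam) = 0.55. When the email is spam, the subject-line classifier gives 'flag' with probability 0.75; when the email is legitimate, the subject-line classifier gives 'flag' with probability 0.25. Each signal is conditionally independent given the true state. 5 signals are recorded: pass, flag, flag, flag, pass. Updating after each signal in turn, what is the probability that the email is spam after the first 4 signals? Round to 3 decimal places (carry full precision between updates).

0.917

Apply Bayes' rule sequentially, carrying P(spam) forward.
After 'pass': P(spam) = 0.25·0.5500 / (0.25·0.5500 + 0.75·0.4500) ≈ 0.2895
After 'flag': P(spam) = 0.75·0.2895 / (0.75·0.2895 + 0.25·0.7105) ≈ 0.5500
After 'flag': P(spam) = 0.75·0.5500 / (0.75·0.5500 + 0.25·0.4500) ≈ 0.7857
After 'flag': P(spam) = 0.75·0.7857 / (0.75·0.7857 + 0.25·0.2143) ≈ 0.9167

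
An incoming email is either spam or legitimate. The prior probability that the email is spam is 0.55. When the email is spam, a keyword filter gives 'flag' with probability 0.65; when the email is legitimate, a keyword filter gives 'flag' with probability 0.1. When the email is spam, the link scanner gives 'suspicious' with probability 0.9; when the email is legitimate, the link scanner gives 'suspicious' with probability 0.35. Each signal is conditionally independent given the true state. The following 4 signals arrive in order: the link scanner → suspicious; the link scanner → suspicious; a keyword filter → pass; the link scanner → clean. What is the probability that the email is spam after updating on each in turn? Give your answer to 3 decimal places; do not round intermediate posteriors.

After the link scanner='suspicious': P(spam) = 0.9·0.5500 / (0.9·0.5500 + 0.35·0.4500) ≈ 0.7586
After the link scanner='suspicious': P(spam) = 0.9·0.7586 / (0.9·0.7586 + 0.35·0.2414) ≈ 0.8899
After a keyword filter='pass': P(spam) = 0.35·0.8899 / (0.35·0.8899 + 0.9·0.1101) ≈ 0.7586
After the link scanner='clean': P(spam) = 0.1·0.7586 / (0.1·0.7586 + 0.65·0.2414) ≈ 0.3259

0.326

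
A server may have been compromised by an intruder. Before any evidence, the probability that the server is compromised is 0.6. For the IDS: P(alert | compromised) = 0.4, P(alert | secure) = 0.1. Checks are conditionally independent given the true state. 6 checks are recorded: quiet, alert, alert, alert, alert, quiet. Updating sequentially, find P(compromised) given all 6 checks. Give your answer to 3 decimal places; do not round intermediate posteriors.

Apply Bayes' rule sequentially, carrying P(compromised) forward.
After 'quiet': P(compromised) = 0.6·0.6000 / (0.6·0.6000 + 0.9·0.4000) ≈ 0.5000
After 'alert': P(compromised) = 0.4·0.5000 / (0.4·0.5000 + 0.1·0.5000) ≈ 0.8000
After 'alert': P(compromised) = 0.4·0.8000 / (0.4·0.8000 + 0.1·0.2000) ≈ 0.9412
After 'alert': P(compromised) = 0.4·0.9412 / (0.4·0.9412 + 0.1·0.0588) ≈ 0.9846
After 'alert': P(compromised) = 0.4·0.9846 / (0.4·0.9846 + 0.1·0.0154) ≈ 0.9961
After 'quiet': P(compromised) = 0.6·0.9961 / (0.6·0.9961 + 0.9·0.0039) ≈ 0.9942

0.994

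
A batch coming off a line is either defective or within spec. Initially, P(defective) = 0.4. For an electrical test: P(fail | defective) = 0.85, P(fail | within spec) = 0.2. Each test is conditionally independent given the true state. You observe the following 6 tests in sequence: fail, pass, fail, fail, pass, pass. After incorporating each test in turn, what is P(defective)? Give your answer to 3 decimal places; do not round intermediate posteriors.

0.252

Apply Bayes' rule sequentially, carrying P(defective) forward.
After 'fail': P(defective) = 0.85·0.4000 / (0.85·0.4000 + 0.2·0.6000) ≈ 0.7391
After 'pass': P(defective) = 0.15·0.7391 / (0.15·0.7391 + 0.8·0.2609) ≈ 0.3469
After 'fail': P(defective) = 0.85·0.3469 / (0.85·0.3469 + 0.2·0.6531) ≈ 0.6930
After 'fail': P(defective) = 0.85·0.6930 / (0.85·0.6930 + 0.2·0.3070) ≈ 0.9056
After 'pass': P(defective) = 0.15·0.9056 / (0.15·0.9056 + 0.8·0.0944) ≈ 0.6428
After 'pass': P(defective) = 0.15·0.6428 / (0.15·0.6428 + 0.8·0.3572) ≈ 0.2523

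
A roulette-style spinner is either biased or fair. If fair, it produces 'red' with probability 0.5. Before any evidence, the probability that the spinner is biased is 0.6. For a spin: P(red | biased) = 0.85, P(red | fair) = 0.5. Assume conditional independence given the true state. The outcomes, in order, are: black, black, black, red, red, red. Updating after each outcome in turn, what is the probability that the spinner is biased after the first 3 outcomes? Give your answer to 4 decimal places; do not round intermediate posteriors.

0.0389

Apply Bayes' rule sequentially, carrying P(biased) forward.
After 'black': P(biased) = 0.15·0.6000 / (0.15·0.6000 + 0.5·0.4000) ≈ 0.3103
After 'black': P(biased) = 0.15·0.3103 / (0.15·0.3103 + 0.5·0.6897) ≈ 0.1189
After 'black': P(biased) = 0.15·0.1189 / (0.15·0.1189 + 0.5·0.8811) ≈ 0.0389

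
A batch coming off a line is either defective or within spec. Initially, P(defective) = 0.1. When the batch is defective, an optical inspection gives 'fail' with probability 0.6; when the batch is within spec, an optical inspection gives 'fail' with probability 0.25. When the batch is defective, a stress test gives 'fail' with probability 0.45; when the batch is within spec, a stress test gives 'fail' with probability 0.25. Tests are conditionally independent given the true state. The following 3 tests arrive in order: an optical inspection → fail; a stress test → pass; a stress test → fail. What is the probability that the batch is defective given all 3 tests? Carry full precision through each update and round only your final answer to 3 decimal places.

0.260

After an optical inspection='fail': P(defective) = 0.6·0.1000 / (0.6·0.1000 + 0.25·0.9000) ≈ 0.2105
After a stress test='pass': P(defective) = 0.55·0.2105 / (0.55·0.2105 + 0.75·0.7895) ≈ 0.1636
After a stress test='fail': P(defective) = 0.45·0.1636 / (0.45·0.1636 + 0.25·0.8364) ≈ 0.2604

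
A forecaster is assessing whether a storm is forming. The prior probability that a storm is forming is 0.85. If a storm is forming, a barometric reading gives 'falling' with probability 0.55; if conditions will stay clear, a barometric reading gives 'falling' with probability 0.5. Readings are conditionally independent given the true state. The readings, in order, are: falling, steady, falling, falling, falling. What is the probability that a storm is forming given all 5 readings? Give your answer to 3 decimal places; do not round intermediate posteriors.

0.882

After 'falling': P(storm) = 0.55·0.8500 / (0.55·0.8500 + 0.5·0.1500) ≈ 0.8618
After 'steady': P(storm) = 0.45·0.8618 / (0.45·0.8618 + 0.5·0.1382) ≈ 0.8487
After 'falling': P(storm) = 0.55·0.8487 / (0.55·0.8487 + 0.5·0.1513) ≈ 0.8605
After 'falling': P(storm) = 0.55·0.8605 / (0.55·0.8605 + 0.5·0.1395) ≈ 0.8716
After 'falling': P(storm) = 0.55·0.8716 / (0.55·0.8716 + 0.5·0.1284) ≈ 0.8819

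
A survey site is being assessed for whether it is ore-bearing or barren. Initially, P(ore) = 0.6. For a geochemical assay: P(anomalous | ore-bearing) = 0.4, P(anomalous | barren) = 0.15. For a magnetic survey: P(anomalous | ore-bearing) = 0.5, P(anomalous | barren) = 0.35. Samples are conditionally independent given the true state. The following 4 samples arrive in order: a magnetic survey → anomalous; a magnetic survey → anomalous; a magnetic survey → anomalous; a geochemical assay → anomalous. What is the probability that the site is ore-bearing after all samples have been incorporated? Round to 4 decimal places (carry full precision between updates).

Apply Bayes' rule sequentially, carrying P(ore) forward.
After a magnetic survey='anomalous': P(ore) = 0.5·0.6000 / (0.5·0.6000 + 0.35·0.4000) ≈ 0.6818
After a magnetic survey='anomalous': P(ore) = 0.5·0.6818 / (0.5·0.6818 + 0.35·0.3182) ≈ 0.7538
After a magnetic survey='anomalous': P(ore) = 0.5·0.7538 / (0.5·0.7538 + 0.35·0.2462) ≈ 0.8139
After a geochemical assay='anomalous': P(ore) = 0.4·0.8139 / (0.4·0.8139 + 0.15·0.1861) ≈ 0.9210

0.9210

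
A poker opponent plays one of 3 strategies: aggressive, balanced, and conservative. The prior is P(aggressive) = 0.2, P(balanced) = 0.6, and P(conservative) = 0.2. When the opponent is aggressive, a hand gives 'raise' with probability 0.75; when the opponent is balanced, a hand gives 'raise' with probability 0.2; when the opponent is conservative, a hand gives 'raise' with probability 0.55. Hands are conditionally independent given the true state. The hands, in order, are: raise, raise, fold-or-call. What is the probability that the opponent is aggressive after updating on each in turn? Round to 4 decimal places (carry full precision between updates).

0.3773

Each posterior becomes the prior for the next update.
After 'raise': normaliser = 0.75·0.2000 + 0.2·0.6000 + 0.55·0.2000; P(aggressive) ≈ 0.3947, P(balanced) ≈ 0.3158, P(conservative) ≈ 0.2895
After 'raise': normaliser = 0.75·0.3947 + 0.2·0.3158 + 0.55·0.2895; P(aggressive) ≈ 0.5711, P(balanced) ≈ 0.1218, P(conservative) ≈ 0.3071
After 'fold-or-call': normaliser = 0.25·0.5711 + 0.8·0.1218 + 0.45·0.3071; P(aggressive) ≈ 0.3773, P(balanced) ≈ 0.2575, P(conservative) ≈ 0.3652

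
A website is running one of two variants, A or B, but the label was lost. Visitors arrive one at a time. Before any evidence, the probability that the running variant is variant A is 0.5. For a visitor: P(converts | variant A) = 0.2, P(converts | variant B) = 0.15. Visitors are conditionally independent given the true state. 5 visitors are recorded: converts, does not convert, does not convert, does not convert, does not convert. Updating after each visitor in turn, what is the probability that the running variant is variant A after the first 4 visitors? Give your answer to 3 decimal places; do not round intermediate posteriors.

Each posterior becomes the prior for the next update.
After 'converts': P(A) = 0.2·0.5000 / (0.2·0.5000 + 0.15·0.5000) ≈ 0.5714
After 'does not convert': P(A) = 0.8·0.5714 / (0.8·0.5714 + 0.85·0.4286) ≈ 0.5565
After 'does not convert': P(A) = 0.8·0.5565 / (0.8·0.5565 + 0.85·0.4435) ≈ 0.5415
After 'does not convert': P(A) = 0.8·0.5415 / (0.8·0.5415 + 0.85·0.4585) ≈ 0.5264

0.526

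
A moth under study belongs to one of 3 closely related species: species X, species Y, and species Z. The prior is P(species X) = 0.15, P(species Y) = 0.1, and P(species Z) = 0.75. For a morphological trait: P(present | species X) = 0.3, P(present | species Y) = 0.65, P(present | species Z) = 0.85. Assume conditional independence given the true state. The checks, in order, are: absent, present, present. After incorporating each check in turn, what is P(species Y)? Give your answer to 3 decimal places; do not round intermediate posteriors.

Apply Bayes' rule sequentially, carrying P(species Y) forward.
After 'absent': normaliser = 0.7·0.1500 + 0.35·0.1000 + 0.15·0.7500; P(species X) ≈ 0.4158, P(species Y) ≈ 0.1386, P(species Z) ≈ 0.4455
After 'present': normaliser = 0.3·0.4158 + 0.65·0.1386 + 0.85·0.4455; P(species X) ≈ 0.2102, P(species Y) ≈ 0.1518, P(species Z) ≈ 0.6380
After 'present': normaliser = 0.3·0.2102 + 0.65·0.1518 + 0.85·0.6380; P(species X) ≈ 0.0896, P(species Y) ≈ 0.1401, P(species Z) ≈ 0.7703

0.140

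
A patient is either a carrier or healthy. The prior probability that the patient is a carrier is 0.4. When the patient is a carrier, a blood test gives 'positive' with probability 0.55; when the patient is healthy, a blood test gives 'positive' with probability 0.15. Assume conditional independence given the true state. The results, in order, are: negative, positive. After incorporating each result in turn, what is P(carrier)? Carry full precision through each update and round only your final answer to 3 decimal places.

After 'negative': P(carrier) = 0.45·0.4000 / (0.45·0.4000 + 0.85·0.6000) ≈ 0.2609
After 'positive': P(carrier) = 0.55·0.2609 / (0.55·0.2609 + 0.15·0.7391) ≈ 0.5641

0.564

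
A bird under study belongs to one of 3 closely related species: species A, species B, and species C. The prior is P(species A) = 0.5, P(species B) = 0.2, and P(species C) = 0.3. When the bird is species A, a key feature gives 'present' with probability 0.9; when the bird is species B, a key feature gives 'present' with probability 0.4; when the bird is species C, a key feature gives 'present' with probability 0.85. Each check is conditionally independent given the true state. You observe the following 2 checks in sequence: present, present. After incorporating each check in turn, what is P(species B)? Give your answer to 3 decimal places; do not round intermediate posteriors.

Apply Bayes' rule sequentially, carrying P(species B) forward.
After 'present': normaliser = 0.9·0.5000 + 0.4·0.2000 + 0.85·0.3000; P(species A) ≈ 0.5732, P(species B) ≈ 0.1019, P(species C) ≈ 0.3248
After 'present': normaliser = 0.9·0.5732 + 0.4·0.1019 + 0.85·0.3248; P(species A) ≈ 0.6195, P(species B) ≈ 0.0489, P(species C) ≈ 0.3315

0.049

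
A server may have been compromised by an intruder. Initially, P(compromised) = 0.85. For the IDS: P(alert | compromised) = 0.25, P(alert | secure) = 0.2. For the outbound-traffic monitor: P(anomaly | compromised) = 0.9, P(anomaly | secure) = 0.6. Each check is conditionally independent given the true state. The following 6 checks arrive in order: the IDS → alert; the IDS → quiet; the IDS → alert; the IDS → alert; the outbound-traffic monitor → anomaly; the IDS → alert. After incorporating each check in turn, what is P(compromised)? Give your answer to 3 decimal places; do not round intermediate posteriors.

Apply Bayes' rule sequentially, carrying P(compromised) forward.
After the IDS='alert': P(compromised) = 0.25·0.8500 / (0.25·0.8500 + 0.2·0.1500) ≈ 0.8763
After the IDS='quiet': P(compromised) = 0.75·0.8763 / (0.75·0.8763 + 0.8·0.1237) ≈ 0.8691
After the IDS='alert': P(compromised) = 0.25·0.8691 / (0.25·0.8691 + 0.2·0.1309) ≈ 0.8925
After the IDS='alert': P(compromised) = 0.25·0.8925 / (0.25·0.8925 + 0.2·0.1075) ≈ 0.9121
After the outbound-traffic monitor='anomaly': P(compromised) = 0.9·0.9121 / (0.9·0.9121 + 0.6·0.0879) ≈ 0.9396
After the IDS='alert': P(compromised) = 0.25·0.9396 / (0.25·0.9396 + 0.2·0.0604) ≈ 0.9511

0.951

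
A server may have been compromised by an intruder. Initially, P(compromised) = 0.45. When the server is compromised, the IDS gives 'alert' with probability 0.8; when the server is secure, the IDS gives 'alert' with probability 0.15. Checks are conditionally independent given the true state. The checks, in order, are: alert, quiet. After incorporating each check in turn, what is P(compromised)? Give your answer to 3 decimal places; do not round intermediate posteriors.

0.507

After 'alert': P(compromised) = 0.8·0.4500 / (0.8·0.4500 + 0.15·0.5500) ≈ 0.8136
After 'quiet': P(compromised) = 0.2·0.8136 / (0.2·0.8136 + 0.85·0.1864) ≈ 0.5066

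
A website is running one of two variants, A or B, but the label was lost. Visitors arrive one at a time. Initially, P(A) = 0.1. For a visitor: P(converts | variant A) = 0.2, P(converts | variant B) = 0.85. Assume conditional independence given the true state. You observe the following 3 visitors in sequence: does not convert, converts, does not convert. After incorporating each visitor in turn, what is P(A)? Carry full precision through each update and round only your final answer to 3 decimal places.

0.426

After 'does not convert': P(A) = 0.8·0.1000 / (0.8·0.1000 + 0.15·0.9000) ≈ 0.3721
After 'converts': P(A) = 0.2·0.3721 / (0.2·0.3721 + 0.85·0.6279) ≈ 0.1224
After 'does not convert': P(A) = 0.8·0.1224 / (0.8·0.1224 + 0.15·0.8776) ≈ 0.4265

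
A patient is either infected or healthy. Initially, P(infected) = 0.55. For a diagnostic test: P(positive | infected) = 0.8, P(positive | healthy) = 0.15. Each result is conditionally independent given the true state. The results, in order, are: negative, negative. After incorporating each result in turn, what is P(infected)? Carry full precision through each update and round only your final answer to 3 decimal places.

0.063

After 'negative': P(infected) = 0.2·0.5500 / (0.2·0.5500 + 0.85·0.4500) ≈ 0.2234
After 'negative': P(infected) = 0.2·0.2234 / (0.2·0.2234 + 0.85·0.7766) ≈ 0.0634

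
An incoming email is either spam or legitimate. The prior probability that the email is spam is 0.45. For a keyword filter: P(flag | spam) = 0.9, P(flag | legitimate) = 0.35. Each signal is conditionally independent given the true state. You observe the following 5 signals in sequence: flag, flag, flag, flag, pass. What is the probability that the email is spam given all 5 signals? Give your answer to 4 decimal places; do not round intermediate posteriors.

After 'flag': P(spam) = 0.9·0.4500 / (0.9·0.4500 + 0.35·0.5500) ≈ 0.6778
After 'flag': P(spam) = 0.9·0.6778 / (0.9·0.6778 + 0.35·0.3222) ≈ 0.8440
After 'flag': P(spam) = 0.9·0.8440 / (0.9·0.8440 + 0.35·0.1560) ≈ 0.9329
After 'flag': P(spam) = 0.9·0.9329 / (0.9·0.9329 + 0.35·0.0671) ≈ 0.9728
After 'pass': P(spam) = 0.1·0.9728 / (0.1·0.9728 + 0.65·0.0272) ≈ 0.8462

0.8462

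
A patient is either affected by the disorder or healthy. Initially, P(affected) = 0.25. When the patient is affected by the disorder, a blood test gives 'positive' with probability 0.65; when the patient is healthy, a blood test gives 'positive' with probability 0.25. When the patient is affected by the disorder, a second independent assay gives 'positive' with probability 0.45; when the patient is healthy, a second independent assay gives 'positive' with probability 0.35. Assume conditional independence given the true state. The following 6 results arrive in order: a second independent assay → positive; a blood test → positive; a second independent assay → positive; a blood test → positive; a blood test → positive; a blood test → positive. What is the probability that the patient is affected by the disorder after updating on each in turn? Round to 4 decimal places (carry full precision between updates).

Each posterior becomes the prior for the next update.
After a second independent assay='positive': P(affected) = 0.45·0.2500 / (0.45·0.2500 + 0.35·0.7500) ≈ 0.3000
After a blood test='positive': P(affected) = 0.65·0.3000 / (0.65·0.3000 + 0.25·0.7000) ≈ 0.5270
After a second independent assay='positive': P(affected) = 0.45·0.5270 / (0.45·0.5270 + 0.35·0.4730) ≈ 0.5889
After a blood test='positive': P(affected) = 0.65·0.5889 / (0.65·0.5889 + 0.25·0.4111) ≈ 0.7884
After a blood test='positive': P(affected) = 0.65·0.7884 / (0.65·0.7884 + 0.25·0.2116) ≈ 0.9064
After a blood test='positive': P(affected) = 0.65·0.9064 / (0.65·0.9064 + 0.25·0.0936) ≈ 0.9618

0.9618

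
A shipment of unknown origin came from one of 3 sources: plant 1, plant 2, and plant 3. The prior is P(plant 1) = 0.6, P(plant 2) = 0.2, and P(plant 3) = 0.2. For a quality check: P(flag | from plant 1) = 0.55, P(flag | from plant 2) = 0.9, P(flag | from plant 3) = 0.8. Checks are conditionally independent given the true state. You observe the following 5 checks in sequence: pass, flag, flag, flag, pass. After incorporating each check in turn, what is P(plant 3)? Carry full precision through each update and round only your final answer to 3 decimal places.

Each posterior becomes the prior for the next update.
After 'pass': normaliser = 0.45·0.6000 + 0.1·0.2000 + 0.2·0.2000; P(plant 1) ≈ 0.8182, P(plant 2) ≈ 0.0606, P(plant 3) ≈ 0.1212
After 'flag': normaliser = 0.55·0.8182 + 0.9·0.0606 + 0.8·0.1212; P(plant 1) ≈ 0.7481, P(plant 2) ≈ 0.0907, P(plant 3) ≈ 0.1612
After 'flag': normaliser = 0.55·0.7481 + 0.9·0.0907 + 0.8·0.1612; P(plant 1) ≈ 0.6615, P(plant 2) ≈ 0.1312, P(plant 3) ≈ 0.2073
After 'flag': normaliser = 0.55·0.6615 + 0.9·0.1312 + 0.8·0.2073; P(plant 1) ≈ 0.5616, P(plant 2) ≈ 0.1823, P(plant 3) ≈ 0.2561
After 'pass': normaliser = 0.45·0.5616 + 0.1·0.1823 + 0.2·0.2561; P(plant 1) ≈ 0.7845, P(plant 2) ≈ 0.0566, P(plant 3) ≈ 0.1590

0.159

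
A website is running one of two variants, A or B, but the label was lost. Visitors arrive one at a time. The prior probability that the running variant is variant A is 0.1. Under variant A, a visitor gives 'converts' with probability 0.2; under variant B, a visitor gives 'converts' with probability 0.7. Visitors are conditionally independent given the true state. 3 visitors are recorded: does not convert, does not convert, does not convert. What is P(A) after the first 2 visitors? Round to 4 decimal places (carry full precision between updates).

0.4414

After 'does not convert': P(A) = 0.8·0.1000 / (0.8·0.1000 + 0.3·0.9000) ≈ 0.2286
After 'does not convert': P(A) = 0.8·0.2286 / (0.8·0.2286 + 0.3·0.7714) ≈ 0.4414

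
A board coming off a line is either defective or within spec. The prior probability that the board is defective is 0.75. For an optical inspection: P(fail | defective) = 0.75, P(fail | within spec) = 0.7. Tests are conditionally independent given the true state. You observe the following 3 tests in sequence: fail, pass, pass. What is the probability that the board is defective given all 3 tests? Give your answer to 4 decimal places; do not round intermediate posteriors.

0.6906

After 'fail': P(defective) = 0.75·0.7500 / (0.75·0.7500 + 0.7·0.2500) ≈ 0.7627
After 'pass': P(defective) = 0.25·0.7627 / (0.25·0.7627 + 0.3·0.2373) ≈ 0.7282
After 'pass': P(defective) = 0.25·0.7282 / (0.25·0.7282 + 0.3·0.2718) ≈ 0.6906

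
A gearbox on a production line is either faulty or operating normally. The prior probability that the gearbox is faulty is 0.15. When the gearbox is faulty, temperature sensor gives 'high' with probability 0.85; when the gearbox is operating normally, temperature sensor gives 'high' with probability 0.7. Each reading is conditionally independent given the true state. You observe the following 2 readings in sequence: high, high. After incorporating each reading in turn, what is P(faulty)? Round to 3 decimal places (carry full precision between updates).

0.206

After 'high': P(faulty) = 0.85·0.1500 / (0.85·0.1500 + 0.7·0.8500) ≈ 0.1765
After 'high': P(faulty) = 0.85·0.1765 / (0.85·0.1765 + 0.7·0.8235) ≈ 0.2065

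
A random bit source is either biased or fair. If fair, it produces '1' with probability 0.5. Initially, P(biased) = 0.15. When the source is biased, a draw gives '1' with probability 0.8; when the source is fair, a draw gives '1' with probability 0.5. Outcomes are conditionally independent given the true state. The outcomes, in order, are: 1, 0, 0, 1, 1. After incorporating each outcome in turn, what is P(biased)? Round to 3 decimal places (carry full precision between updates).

0.104

Apply Bayes' rule sequentially, carrying P(biased) forward.
After '1': P(biased) = 0.8·0.1500 / (0.8·0.1500 + 0.5·0.8500) ≈ 0.2202
After '0': P(biased) = 0.2·0.2202 / (0.2·0.2202 + 0.5·0.7798) ≈ 0.1015
After '0': P(biased) = 0.2·0.1015 / (0.2·0.1015 + 0.5·0.8985) ≈ 0.0432
After '1': P(biased) = 0.8·0.0432 / (0.8·0.0432 + 0.5·0.9568) ≈ 0.0674
After '1': P(biased) = 0.8·0.0674 / (0.8·0.0674 + 0.5·0.9326) ≈ 0.1037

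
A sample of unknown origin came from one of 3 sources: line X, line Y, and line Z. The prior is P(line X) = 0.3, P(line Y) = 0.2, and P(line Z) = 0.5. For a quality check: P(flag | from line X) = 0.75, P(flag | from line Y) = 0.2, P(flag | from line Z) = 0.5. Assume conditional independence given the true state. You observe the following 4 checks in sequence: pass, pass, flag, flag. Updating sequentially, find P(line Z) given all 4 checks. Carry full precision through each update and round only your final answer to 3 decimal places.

0.666

Apply Bayes' rule sequentially, carrying P(line Z) forward.
After 'pass': normaliser = 0.25·0.3000 + 0.8·0.2000 + 0.5·0.5000; P(line X) ≈ 0.1546, P(line Y) ≈ 0.3299, P(line Z) ≈ 0.5155
After 'pass': normaliser = 0.25·0.1546 + 0.8·0.3299 + 0.5·0.5155; P(line X) ≈ 0.0690, P(line Y) ≈ 0.4710, P(line Z) ≈ 0.4600
After 'flag': normaliser = 0.75·0.0690 + 0.2·0.4710 + 0.5·0.4600; P(line X) ≈ 0.1376, P(line Y) ≈ 0.2506, P(line Z) ≈ 0.6118
After 'flag': normaliser = 0.75·0.1376 + 0.2·0.2506 + 0.5·0.6118; P(line X) ≈ 0.2248, P(line Y) ≈ 0.1091, P(line Z) ≈ 0.6661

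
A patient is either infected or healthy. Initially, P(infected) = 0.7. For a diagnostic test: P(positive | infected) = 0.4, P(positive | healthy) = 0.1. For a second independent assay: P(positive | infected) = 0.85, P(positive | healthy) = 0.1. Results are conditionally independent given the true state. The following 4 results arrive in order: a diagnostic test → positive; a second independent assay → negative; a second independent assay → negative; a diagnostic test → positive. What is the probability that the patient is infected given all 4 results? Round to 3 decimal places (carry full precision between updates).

0.509

After a diagnostic test='positive': P(infected) = 0.4·0.7000 / (0.4·0.7000 + 0.1·0.3000) ≈ 0.9032
After a second independent assay='negative': P(infected) = 0.15·0.9032 / (0.15·0.9032 + 0.9·0.0968) ≈ 0.6087
After a second independent assay='negative': P(infected) = 0.15·0.6087 / (0.15·0.6087 + 0.9·0.3913) ≈ 0.2059
After a diagnostic test='positive': P(infected) = 0.4·0.2059 / (0.4·0.2059 + 0.1·0.7941) ≈ 0.5091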